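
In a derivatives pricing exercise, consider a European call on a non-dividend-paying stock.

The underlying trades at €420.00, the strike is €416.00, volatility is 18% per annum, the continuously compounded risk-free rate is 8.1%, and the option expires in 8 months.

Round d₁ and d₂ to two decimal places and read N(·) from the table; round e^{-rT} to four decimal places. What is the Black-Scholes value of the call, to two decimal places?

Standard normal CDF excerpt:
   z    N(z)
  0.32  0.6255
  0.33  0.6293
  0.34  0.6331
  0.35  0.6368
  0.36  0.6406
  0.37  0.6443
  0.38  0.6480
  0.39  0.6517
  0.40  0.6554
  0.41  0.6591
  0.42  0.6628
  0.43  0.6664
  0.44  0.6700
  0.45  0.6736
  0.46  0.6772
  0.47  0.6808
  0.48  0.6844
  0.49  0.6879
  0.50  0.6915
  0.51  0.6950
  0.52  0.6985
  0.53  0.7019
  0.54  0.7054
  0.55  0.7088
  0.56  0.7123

€39.43

σ√T = 0.18·√0.6667 = 0.1470
d₁ = [ln(420/416) + (0.081 + ½·0.18²)·0.6667] / (σ√T) = (0.0096 + 0.0648) / 0.1470 = 0.5060 ⇒ 0.51
d₂ = 0.5060 − 0.1470 = 0.3591 ⇒ 0.36
exp(−rT) = exp(−0.081·0.6667) = 0.9474
N(d₁) = N(0.51) = 0.6950;  N(d₂) = N(0.36) = 0.6406
C = 420·0.6950 − 416·0.9474·0.6406 = 291.9000 − 252.4722 = 39.4278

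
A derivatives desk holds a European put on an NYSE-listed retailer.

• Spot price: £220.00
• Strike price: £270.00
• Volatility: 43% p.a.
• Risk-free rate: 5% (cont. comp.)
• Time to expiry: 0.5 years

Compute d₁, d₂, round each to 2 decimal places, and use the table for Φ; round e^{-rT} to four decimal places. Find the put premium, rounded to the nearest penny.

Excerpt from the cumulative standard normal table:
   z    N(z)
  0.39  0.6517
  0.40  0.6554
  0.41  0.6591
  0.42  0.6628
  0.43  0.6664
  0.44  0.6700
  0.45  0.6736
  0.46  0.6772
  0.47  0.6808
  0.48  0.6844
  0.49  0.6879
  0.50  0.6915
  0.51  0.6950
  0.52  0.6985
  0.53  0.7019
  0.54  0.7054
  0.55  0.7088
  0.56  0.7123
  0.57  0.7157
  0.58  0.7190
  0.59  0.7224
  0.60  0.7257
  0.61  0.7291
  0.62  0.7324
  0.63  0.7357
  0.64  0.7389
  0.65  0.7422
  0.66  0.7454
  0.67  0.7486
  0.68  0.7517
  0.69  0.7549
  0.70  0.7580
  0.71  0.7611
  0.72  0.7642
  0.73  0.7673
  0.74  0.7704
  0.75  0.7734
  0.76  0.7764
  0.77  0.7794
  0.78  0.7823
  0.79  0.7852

σ√T = 0.43 × 0.7071 = 0.3041
d₁ = [ln(220/270) + (0.05 + 0.43²/2)·0.5] / 0.3041 = [-0.2048 + 0.0712] / 0.3041 = -0.4393 ⇒ -0.44
d₂ = d₁ − σ√T = -0.4393 − 0.3041 = -0.7433 ⇒ -0.74
exp(−rT) = exp(−0.05·0.5) = 0.9753
N(−d₂) = N(0.74) = 0.7704;  N(−d₁) = N(0.44) = 0.6700
P = 270·0.9753·0.7704 − 220·0.6700 = 202.8702 − 147.4000 = 55.4702

£55.47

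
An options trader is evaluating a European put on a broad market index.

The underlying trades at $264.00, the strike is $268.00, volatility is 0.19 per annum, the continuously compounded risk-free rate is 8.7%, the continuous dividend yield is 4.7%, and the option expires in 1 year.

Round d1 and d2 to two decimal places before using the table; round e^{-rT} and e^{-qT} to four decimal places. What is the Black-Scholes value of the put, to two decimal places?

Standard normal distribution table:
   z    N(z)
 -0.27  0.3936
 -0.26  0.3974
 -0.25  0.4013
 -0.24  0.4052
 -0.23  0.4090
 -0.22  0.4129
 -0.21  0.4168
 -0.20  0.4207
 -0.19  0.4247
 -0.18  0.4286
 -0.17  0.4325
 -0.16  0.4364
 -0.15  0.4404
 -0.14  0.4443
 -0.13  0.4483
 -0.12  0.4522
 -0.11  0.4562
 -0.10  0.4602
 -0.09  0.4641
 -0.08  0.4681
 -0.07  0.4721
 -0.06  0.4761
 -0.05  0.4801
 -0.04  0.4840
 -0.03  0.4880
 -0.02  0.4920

σ√T = 0.19·√1 = 0.1900
d₁ = [ln(264/268) + (0.087 − 0.047 + 0.19²/2)·1] / 0.1900 = [-0.0150 + 0.0580] / 0.1900 = 0.2264 which rounds to 0.23
d₂ = d₁ − σ√T = 0.2264 − 0.1900 = 0.0364 which rounds to 0.04
e^(−qT) = e^(−0.047·1) = 0.9541;  e^(−rT) = e^(−0.087·1) = 0.9167
N(−d₂) = N(-0.04) = 0.4840;  N(−d₁) = N(-0.23) = 0.4090
P = 268·0.9167·0.4840 − 264·0.9541·0.4090 = 118.9070 − 103.0199 = 15.8871

$15.89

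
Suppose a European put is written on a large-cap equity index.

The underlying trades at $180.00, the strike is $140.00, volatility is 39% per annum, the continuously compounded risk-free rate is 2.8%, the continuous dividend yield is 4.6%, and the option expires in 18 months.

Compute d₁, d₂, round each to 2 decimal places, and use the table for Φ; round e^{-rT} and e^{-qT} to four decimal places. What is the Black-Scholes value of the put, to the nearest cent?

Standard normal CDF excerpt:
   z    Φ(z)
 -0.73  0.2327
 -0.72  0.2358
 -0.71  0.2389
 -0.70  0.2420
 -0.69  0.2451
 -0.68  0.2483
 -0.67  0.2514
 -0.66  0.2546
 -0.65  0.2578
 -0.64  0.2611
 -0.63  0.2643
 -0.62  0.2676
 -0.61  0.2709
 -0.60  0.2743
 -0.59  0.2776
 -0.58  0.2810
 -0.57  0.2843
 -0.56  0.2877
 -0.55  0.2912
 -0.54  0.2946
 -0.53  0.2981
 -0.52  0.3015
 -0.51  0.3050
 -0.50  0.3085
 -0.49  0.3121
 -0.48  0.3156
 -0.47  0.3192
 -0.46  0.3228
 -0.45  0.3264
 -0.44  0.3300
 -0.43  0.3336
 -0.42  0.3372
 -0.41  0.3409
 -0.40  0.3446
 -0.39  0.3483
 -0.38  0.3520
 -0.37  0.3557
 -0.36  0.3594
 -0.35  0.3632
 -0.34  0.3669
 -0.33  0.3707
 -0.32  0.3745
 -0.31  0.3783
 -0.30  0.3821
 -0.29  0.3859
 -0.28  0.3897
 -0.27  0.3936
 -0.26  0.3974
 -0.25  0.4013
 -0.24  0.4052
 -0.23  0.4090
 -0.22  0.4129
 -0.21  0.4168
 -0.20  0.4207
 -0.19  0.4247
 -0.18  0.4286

σ√T = 0.39·√1.5 = 0.4777
d₁ = [ln(180/140) + (0.028 − 0.046 + ½·0.39²)·1.5] / (σ√T) = (0.2513 + 0.0871) / 0.4777 = 0.7084 which rounds to 0.71
d₂ = 0.7084 − 0.4777 = 0.2308 which rounds to 0.23
exp(−qT) = exp(−0.046·1.5) = 0.9333;  exp(−rT) = exp(−0.028·1.5) = 0.9589
N(−d₂) = N(-0.23) = 0.4090;  N(−d₁) = N(-0.71) = 0.2389
P = 140·0.9589·0.4090 − 180·0.9333·0.2389 = 54.9066 − 40.1338 = 14.7728

$14.77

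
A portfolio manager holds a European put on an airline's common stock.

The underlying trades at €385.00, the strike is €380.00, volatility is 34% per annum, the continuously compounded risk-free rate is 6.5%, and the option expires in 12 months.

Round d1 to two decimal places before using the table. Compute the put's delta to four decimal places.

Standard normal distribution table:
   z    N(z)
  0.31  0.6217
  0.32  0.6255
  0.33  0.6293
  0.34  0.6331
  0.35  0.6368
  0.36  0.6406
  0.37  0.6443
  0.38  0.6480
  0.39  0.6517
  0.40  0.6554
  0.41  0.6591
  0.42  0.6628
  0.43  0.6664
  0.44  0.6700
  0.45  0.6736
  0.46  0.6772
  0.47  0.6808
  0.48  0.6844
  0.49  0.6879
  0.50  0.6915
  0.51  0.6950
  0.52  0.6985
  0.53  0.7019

-0.3446

σ√T = 0.34·√1 = 0.3400
d₁ = [ln(385/380) + (0.065 + 0.34²/2)·1] / 0.3400 = [0.0131 + 0.1228] / 0.3400 = 0.3996 which rounds to 0.40
N(d₁) = N(0.40) = 0.6554
Δ_put = N(d₁) − 1 = 0.6554 − 1 = -0.3446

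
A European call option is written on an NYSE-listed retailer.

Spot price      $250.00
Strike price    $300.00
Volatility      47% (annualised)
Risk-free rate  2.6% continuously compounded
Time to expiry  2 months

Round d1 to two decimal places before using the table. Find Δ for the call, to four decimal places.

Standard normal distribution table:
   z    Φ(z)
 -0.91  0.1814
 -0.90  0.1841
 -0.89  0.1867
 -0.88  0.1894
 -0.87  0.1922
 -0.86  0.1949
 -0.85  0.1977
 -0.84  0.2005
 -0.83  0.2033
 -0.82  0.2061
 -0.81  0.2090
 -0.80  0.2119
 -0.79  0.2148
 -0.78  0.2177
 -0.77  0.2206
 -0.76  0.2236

0.2033

σ√T = 0.47·√0.1667 = 0.1919
d₁ = [ln(250/300) + (0.026 + 0.47²/2)·0.1667] / 0.1919 = [-0.1823 + 0.0227] / 0.1919 = -0.8317 ≈ -0.83
N(d₁) = N(-0.83) = 0.2033
Δ_call = N(d₁) = 0.2033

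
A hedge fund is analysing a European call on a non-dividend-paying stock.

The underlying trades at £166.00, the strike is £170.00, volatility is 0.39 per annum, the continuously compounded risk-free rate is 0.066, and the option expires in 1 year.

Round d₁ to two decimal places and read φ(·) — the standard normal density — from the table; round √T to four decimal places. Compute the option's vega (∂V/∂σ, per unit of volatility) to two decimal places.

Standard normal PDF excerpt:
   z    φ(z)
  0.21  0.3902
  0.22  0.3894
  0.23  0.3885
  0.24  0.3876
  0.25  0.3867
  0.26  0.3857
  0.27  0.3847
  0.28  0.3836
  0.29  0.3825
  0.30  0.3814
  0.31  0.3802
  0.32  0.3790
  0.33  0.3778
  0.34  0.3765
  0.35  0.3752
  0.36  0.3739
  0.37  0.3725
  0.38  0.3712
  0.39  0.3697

T = 1;  σ√T = 0.3900
d₁ = [ln(166/170) + (0.066 + ½·0.39²)·1] / (σ√T) = (-0.0238 + 0.1421) / 0.3900 = 0.3032 which rounds to 0.30
√T = √1 = 1.0000
φ(d₁) = φ(0.30) = 0.3814
vega = S·φ(d₁)·√T = 166·0.3814·1.0000 = 63.3124
(Call and put vega coincide under Black-Scholes.)

63.31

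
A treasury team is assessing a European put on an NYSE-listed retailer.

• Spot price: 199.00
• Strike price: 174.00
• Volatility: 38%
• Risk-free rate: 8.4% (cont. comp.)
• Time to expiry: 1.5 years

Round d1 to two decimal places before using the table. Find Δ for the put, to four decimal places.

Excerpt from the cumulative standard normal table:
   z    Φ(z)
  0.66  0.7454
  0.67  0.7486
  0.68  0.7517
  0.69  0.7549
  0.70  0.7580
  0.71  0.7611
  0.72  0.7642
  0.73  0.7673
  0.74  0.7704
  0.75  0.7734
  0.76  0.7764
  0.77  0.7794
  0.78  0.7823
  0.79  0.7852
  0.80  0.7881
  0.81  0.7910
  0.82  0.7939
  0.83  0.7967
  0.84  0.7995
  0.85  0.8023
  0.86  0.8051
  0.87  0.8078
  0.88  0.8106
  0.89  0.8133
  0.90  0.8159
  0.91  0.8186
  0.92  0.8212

-0.2148

σ√T = 0.38 × 1.2247 = 0.4654
d₁ = [ln(199/174) + (0.084 + 0.38²/2)·1.5] / 0.4654 = [0.1342 + 0.2343] / 0.4654 = 0.7919 ≈ 0.79
N(d₁) = N(0.79) = 0.7852
Δ_put = N(d₁) − 1 = 0.7852 − 1 = -0.2148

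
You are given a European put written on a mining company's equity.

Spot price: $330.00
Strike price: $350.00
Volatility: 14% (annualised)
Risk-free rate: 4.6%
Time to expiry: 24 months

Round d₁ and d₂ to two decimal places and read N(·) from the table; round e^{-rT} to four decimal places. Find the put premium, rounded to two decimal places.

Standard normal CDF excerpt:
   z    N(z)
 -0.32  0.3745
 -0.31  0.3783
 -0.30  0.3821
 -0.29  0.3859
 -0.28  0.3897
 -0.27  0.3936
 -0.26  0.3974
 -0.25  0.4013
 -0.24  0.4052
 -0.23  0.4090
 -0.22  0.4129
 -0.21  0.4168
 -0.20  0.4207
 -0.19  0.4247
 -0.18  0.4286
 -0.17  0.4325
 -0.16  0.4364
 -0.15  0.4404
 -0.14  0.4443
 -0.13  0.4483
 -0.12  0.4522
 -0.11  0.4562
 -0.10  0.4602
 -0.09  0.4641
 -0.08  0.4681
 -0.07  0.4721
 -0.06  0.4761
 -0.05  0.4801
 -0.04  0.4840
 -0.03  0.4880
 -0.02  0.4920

T = 2;  σ√T = 0.1980
d₁ = [ln(330/350) + (0.046 + ½·0.14²)·2] / (σ√T) = (-0.0588 + 0.1116) / 0.1980 = 0.2665 ≈ 0.27
d₂ = 0.2665 − 0.1980 = 0.0685 ≈ 0.07
e^(−rT) = e^(−0.046·2) = 0.9121
N(−d₂) = N(-0.07) = 0.4721;  N(−d₁) = N(-0.27) = 0.3936
P = 350·0.9121·0.4721 − 330·0.3936 = 150.7108 − 129.8880 = 20.8228

$20.82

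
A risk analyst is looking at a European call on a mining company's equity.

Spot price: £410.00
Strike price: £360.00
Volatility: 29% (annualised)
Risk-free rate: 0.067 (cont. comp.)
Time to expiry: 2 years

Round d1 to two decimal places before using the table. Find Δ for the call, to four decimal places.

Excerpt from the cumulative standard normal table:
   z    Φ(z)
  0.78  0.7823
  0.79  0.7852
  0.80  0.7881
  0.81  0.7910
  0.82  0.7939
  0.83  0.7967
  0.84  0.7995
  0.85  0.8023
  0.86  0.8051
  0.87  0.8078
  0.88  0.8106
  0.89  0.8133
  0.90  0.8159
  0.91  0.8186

σ√T = 0.29 × 1.4142 = 0.4101
d₁ = [ln(410/360) + (0.067 + 0.29²/2)·2] / 0.4101 = [0.1301 + 0.2181] / 0.4101 = 0.8489 which rounds to 0.85
N(d₁) = N(0.85) = 0.8023
Δ_call = N(d₁) = 0.8023

0.8023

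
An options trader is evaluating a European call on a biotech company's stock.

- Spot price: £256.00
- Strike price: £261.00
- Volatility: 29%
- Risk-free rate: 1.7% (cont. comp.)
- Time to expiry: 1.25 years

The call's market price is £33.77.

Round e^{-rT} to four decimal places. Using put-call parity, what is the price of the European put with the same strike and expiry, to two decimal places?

£33.29

exp(−rT) = exp(−0.017·1.25) = 0.9790
Put-call parity: C − P = S − K·e^(−rT) = 256 − 261·0.9790 = 256 − 255.5190 = 0.4810
P = C − (C − P) = 33.77 − (0.4810) = 33.2890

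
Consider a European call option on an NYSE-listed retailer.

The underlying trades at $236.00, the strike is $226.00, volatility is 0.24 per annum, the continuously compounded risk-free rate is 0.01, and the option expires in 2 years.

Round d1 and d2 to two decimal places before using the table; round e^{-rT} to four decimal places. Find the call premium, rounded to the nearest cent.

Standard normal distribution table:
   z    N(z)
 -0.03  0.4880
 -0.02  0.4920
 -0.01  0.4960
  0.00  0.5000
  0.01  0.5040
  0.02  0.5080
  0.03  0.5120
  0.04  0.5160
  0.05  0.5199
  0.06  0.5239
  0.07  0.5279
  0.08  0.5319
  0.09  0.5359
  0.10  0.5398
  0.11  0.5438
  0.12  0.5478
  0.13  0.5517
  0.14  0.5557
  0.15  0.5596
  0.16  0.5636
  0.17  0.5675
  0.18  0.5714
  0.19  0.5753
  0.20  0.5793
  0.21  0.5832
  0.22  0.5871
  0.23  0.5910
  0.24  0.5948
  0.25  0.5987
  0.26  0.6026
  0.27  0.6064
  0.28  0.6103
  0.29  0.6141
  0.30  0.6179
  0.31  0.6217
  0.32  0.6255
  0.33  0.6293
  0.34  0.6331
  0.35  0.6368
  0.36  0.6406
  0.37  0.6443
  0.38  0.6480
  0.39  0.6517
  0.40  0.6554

T = 2;  σ√T = 0.3394
d₁ = [ln(236/226) + (0.01 + ½·0.24²)·2] / (σ√T) = (0.0433 + 0.0776) / 0.3394 = 0.3562 ≈ 0.36
d₂ = 0.3562 − 0.3394 = 0.0168 ≈ 0.02
e^(−rT) = e^(−0.01·2) = 0.9802
C = 236·N(0.36) − 226·0.9802·N(0.02) = 236·0.6406 − 226·0.9802·0.5080 = 151.1816 − 112.5348 = 38.6468

$38.65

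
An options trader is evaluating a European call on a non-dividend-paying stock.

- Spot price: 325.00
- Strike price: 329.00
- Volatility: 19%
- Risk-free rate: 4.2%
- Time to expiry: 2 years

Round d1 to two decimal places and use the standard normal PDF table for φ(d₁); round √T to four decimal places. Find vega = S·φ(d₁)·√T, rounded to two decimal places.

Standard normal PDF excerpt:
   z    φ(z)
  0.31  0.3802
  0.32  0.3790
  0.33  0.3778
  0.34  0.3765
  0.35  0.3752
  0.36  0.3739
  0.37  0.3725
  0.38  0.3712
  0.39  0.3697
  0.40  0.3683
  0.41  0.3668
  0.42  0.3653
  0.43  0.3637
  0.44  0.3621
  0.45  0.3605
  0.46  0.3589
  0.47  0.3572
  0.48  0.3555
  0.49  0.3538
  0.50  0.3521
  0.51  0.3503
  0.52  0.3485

169.28

T = 2;  σ√T = 0.2687
d₁ = [ln(325/329) + (0.042 + ½·0.19²)·2] / (σ√T) = (-0.0122 + 0.1201) / 0.2687 = 0.4014 ≈ 0.40
√T = √2 = 1.4142
φ(d₁) = φ(0.40) = 0.3683
vega = S·φ(d₁)·√T = 325·0.3683·1.4142 = 169.2762
(Call and put vega coincide under Black-Scholes.)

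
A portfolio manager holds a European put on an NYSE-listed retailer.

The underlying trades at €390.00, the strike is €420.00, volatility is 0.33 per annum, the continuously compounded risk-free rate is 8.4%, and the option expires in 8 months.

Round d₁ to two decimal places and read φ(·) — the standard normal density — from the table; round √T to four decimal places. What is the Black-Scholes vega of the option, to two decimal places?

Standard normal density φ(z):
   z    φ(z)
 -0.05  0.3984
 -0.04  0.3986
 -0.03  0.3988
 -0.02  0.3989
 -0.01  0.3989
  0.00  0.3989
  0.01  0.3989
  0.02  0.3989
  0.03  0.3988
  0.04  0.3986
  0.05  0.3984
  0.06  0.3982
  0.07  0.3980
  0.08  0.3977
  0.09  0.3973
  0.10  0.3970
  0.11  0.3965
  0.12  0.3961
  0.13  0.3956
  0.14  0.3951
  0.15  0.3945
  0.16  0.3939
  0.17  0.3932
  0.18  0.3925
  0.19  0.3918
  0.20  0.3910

126.74

T = 0.6667;  σ√T = 0.2694
ln(S/K) + (r + σ²/2)T = ln(390/420) + (0.084 + 0.33²/2)·0.6667 = -0.0741 + 0.0923 = 0.0182
d₁ = 0.0182 / 0.2694 = 0.0675 → 0.07
√T = √0.6667 = 0.8165
φ(d₁) = φ(0.07) = 0.3980
vega = S·φ(d₁)·√T = 390·0.3980·0.8165 = 126.7371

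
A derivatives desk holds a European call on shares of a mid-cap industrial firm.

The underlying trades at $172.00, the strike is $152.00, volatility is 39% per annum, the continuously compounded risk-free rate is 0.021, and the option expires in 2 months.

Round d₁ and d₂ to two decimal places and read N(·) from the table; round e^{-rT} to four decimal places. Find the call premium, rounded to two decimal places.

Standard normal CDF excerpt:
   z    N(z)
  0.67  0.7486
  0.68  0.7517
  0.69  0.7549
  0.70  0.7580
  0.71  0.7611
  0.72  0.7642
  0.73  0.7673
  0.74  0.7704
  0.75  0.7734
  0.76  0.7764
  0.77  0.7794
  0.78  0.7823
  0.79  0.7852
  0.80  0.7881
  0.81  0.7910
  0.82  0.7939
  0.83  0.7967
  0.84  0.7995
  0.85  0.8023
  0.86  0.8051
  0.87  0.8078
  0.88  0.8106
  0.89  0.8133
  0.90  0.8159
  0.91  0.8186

T = 0.1667;  σ√T = 0.1592
d₁ = [ln(172/152) + (0.021 + ½·0.39²)·0.1667] / (σ√T) = (0.1236 + 0.0162) / 0.1592 = 0.8780 → 0.88
d₂ = 0.8780 − 0.1592 = 0.7188 → 0.72
exp(−rT) = exp(−0.021·0.1667) = 0.9965
C = 172·N(0.88) − 152·0.9965·N(0.72) = 172·0.8106 − 152·0.9965·0.7642 = 139.4232 − 115.7518 = 23.6714

$23.67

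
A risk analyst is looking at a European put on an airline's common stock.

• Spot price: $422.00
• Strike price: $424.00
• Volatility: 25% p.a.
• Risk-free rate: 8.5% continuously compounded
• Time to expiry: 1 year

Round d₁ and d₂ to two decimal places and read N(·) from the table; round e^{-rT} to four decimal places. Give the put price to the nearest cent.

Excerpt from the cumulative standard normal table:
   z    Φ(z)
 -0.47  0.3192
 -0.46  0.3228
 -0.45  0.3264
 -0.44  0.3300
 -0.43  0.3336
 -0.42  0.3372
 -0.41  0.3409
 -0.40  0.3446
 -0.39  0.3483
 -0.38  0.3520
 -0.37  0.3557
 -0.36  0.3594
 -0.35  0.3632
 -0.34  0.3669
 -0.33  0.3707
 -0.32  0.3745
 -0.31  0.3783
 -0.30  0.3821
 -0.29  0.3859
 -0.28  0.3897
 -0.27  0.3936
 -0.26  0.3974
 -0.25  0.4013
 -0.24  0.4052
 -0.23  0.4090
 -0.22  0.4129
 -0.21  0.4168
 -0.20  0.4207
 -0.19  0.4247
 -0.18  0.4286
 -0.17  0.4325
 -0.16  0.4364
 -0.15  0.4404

$26.10

T = 1;  σ√T = 0.2500
ln(S/K) + (r + σ²/2)T = ln(422/424) + (0.085 + 0.25²/2)·1 = -0.0047 + 0.1163 = 0.1115
d₁ = 0.1115 / 0.2500 = 0.4461 which rounds to 0.45
d₂ = d₁ − σ√T = 0.4461 − 0.2500 = 0.1961 which rounds to 0.20
exp(−rT) = exp(−0.085·1) = 0.9185
N(−d₂) = N(-0.20) = 0.4207;  N(−d₁) = N(-0.45) = 0.3264
P = 424·0.9185·0.4207 − 422·0.3264 = 163.8391 − 137.7408 = 26.0983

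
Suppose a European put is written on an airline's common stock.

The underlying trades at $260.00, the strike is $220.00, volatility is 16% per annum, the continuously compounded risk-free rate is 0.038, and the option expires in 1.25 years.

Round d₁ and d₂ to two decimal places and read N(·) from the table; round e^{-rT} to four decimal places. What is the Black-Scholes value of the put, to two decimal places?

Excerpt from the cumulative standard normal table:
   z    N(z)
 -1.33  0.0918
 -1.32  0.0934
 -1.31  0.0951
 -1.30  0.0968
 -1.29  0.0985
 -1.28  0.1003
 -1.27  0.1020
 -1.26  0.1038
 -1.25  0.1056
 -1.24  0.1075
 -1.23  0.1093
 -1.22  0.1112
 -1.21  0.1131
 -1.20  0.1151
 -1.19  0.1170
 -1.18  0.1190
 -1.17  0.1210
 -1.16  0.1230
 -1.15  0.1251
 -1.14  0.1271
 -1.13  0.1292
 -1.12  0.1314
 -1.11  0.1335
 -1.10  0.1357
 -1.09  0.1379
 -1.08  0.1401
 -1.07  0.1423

T = 1.25;  σ√T = 0.1789
ln(S/K) + (r + σ²/2)T = ln(260/220) + (0.038 + 0.16²/2)·1.25 = 0.1671 + 0.0635 = 0.2306
d₁ = 0.2306 / 0.1789 = 1.2888 which rounds to 1.29
d₂ = d₁ − σ√T = 1.2888 − 0.1789 = 1.1100 which rounds to 1.11
e^(−rT) = e^(−0.038·1.25) = 0.9536
N(−d₂) = N(-1.11) = 0.1335;  N(−d₁) = N(-1.29) = 0.0985
P = 220·0.9536·0.1335 − 260·0.0985 = 28.0072 − 25.6100 = 2.3972

$2.40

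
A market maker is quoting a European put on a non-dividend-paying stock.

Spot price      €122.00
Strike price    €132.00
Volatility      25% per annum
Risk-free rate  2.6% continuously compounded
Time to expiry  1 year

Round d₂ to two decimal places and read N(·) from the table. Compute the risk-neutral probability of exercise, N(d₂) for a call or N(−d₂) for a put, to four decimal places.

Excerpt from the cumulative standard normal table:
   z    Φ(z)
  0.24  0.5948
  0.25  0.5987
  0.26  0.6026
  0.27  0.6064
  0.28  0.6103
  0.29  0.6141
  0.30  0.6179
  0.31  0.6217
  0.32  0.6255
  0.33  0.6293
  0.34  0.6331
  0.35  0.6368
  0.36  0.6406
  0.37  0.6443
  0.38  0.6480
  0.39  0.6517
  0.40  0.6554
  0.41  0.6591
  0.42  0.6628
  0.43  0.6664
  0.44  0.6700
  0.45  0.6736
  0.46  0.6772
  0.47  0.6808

0.6331

σ√T = 0.25 × 1.0000 = 0.2500
ln(S/K) + (r + σ²/2)T = ln(122/132) + (0.026 + 0.25²/2)·1 = -0.0788 + 0.0572 = -0.0215
d₁ = -0.0215 / 0.2500 = -0.0861 ≈ -0.09
d₂ = d₁ − σ√T = -0.0861 − 0.2500 = -0.3361 ≈ -0.34
Risk-neutral Pr[S_T < K] = N(−d₂) = N(0.34) = 0.6331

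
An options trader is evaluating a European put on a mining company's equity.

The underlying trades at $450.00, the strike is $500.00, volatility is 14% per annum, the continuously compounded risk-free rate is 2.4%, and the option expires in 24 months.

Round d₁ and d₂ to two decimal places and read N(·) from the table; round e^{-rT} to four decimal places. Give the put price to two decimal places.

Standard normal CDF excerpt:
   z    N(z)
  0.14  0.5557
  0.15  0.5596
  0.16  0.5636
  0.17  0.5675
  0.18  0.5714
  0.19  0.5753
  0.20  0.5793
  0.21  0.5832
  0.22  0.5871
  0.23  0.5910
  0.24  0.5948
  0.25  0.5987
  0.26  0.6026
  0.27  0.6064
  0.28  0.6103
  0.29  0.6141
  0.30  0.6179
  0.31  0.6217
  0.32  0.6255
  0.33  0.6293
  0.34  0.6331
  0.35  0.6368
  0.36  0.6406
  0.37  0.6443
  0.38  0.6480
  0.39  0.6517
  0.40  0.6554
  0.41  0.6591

σ√T = 0.14 × 1.4142 = 0.1980
d₁ = [ln(450/500) + (0.024 + ½·0.14²)·2] / (σ√T) = (-0.1054 + 0.0676) / 0.1980 = -0.1907 ⇒ -0.19
d₂ = -0.1907 − 0.1980 = -0.3887 ⇒ -0.39
e^(−rT) = e^(−0.024·2) = 0.9531
N(−d₂) = N(0.39) = 0.6517;  N(−d₁) = N(0.19) = 0.5753
P = 500·0.9531·0.6517 − 450·0.5753 = 310.5676 − 258.8850 = 51.6826

$51.68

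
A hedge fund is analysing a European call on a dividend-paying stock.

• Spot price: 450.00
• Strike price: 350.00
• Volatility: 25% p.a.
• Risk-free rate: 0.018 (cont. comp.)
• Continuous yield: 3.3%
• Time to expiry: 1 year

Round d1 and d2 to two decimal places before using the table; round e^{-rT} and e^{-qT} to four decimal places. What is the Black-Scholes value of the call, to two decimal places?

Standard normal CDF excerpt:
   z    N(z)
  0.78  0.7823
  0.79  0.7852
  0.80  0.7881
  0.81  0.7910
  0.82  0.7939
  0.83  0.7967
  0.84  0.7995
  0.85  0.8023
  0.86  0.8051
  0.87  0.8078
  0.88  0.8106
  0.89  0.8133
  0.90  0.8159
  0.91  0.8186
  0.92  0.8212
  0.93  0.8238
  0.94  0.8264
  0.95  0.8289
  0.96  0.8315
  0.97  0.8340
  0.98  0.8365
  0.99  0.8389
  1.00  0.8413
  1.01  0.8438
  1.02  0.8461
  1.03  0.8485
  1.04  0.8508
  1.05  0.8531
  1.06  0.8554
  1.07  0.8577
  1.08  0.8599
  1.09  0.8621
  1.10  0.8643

100.50

σ√T = 0.25·√1 = 0.2500
d₁ = [ln(450/350) + (0.018 − 0.033 + 0.25²/2)·1] / 0.2500 = [0.2513 + 0.0162] / 0.2500 = 1.0703 ⇒ 1.07
d₂ = d₁ − σ√T = 1.0703 − 0.2500 = 0.8203 ⇒ 0.82
exp(−qT) = exp(−0.033·1) = 0.9675;  exp(−rT) = exp(−0.018·1) = 0.9822
N(d₁) = N(1.07) = 0.8577;  N(d₂) = N(0.82) = 0.7939
C = 450·0.9675·0.8577 − 350·0.9822·0.7939 = 373.4211 − 272.9190 = 100.5021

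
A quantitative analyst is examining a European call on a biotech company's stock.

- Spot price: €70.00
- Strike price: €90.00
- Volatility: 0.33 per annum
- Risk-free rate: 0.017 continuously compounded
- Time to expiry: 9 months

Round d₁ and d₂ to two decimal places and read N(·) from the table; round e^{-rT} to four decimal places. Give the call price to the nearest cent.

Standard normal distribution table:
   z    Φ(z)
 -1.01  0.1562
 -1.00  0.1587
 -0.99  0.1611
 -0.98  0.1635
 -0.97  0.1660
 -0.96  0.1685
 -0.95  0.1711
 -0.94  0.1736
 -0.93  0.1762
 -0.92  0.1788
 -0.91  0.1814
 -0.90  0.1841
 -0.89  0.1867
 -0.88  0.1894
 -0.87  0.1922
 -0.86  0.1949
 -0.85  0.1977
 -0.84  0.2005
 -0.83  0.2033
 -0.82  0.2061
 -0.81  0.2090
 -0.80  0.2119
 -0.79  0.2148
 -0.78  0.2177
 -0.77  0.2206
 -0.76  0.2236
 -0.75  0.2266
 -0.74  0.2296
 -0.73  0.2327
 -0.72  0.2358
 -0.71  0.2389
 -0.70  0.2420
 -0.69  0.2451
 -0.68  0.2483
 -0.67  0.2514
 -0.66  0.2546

€2.63

T = 0.75;  σ√T = 0.2858
d₁ = [ln(70/90) + (0.017 + 0.33²/2)·0.75] / 0.2858 = [-0.2513 + 0.0536] / 0.2858 = -0.6919 → -0.69
d₂ = d₁ − σ√T = -0.6919 − 0.2858 = -0.9777 → -0.98
e^(−rT) = e^(−0.017·0.75) = 0.9873
N(d₁) = N(-0.69) = 0.2451;  N(d₂) = N(-0.98) = 0.1635
C = 70·0.2451 − 90·0.9873·0.1635 = 17.1570 − 14.5281 = 2.6289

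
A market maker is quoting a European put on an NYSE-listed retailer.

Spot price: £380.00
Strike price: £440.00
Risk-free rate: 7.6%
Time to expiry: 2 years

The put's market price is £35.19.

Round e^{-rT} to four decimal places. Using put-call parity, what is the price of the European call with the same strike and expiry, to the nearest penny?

e^(−rT) = e^(−0.076·2) = 0.8590
Put-call parity: C − P = S − K·e^(−rT) = 380 − 440·0.8590 = 380 − 377.9600 = 2.0400
C = P + (C − P) = 35.19 + (2.0400) = 37.2300

£37.23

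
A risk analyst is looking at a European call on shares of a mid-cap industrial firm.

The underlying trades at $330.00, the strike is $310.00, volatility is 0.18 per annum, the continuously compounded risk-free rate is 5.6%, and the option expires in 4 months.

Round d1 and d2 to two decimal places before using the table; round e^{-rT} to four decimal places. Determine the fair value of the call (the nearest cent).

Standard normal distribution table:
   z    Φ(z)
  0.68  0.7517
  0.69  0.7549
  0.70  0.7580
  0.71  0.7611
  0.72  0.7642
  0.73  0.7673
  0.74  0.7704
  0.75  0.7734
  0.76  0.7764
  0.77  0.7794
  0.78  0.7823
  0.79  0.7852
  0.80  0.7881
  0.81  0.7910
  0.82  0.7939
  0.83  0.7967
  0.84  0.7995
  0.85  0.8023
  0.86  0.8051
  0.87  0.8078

$29.45

σ√T = 0.18 × 0.5774 = 0.1039
d₁ = [ln(330/310) + (0.056 + 0.18²/2)·0.3333] / 0.1039 = [0.0625 + 0.0241] / 0.1039 = 0.8332 ≈ 0.83
d₂ = d₁ − σ√T = 0.8332 − 0.1039 = 0.7293 ≈ 0.73
e^(−rT) = e^(−0.056·0.3333) = 0.9815
C = 330·N(0.83) − 310·0.9815·N(0.73) = 330·0.7967 − 310·0.9815·0.7673 = 262.9110 − 233.4625 = 29.4485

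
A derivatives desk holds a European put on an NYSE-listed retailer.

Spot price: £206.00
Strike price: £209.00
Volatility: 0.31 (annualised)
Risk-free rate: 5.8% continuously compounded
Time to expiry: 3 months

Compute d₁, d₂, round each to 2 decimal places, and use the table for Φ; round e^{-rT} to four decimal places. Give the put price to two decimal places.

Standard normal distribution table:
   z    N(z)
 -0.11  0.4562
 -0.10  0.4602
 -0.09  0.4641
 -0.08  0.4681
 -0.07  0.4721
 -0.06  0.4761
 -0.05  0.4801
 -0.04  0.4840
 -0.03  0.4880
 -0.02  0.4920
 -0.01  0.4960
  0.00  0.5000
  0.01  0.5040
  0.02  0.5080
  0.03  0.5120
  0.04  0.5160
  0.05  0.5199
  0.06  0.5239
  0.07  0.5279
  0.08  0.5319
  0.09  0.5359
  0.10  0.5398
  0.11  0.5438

£13.14

T = 0.25;  σ√T = 0.1550
d₁ = [ln(206/209) + (0.058 + 0.31²/2)·0.25] / 0.1550 = [-0.0145 + 0.0265] / 0.1550 = 0.0778 → 0.08
d₂ = d₁ − σ√T = 0.0778 − 0.1550 = -0.0772 → -0.08
exp(−rT) = exp(−0.058·0.25) = 0.9856
N(−d₂) = N(0.08) = 0.5319;  N(−d₁) = N(-0.08) = 0.4681
P = 209·0.9856·0.5319 − 206·0.4681 = 109.5663 − 96.4286 = 13.1377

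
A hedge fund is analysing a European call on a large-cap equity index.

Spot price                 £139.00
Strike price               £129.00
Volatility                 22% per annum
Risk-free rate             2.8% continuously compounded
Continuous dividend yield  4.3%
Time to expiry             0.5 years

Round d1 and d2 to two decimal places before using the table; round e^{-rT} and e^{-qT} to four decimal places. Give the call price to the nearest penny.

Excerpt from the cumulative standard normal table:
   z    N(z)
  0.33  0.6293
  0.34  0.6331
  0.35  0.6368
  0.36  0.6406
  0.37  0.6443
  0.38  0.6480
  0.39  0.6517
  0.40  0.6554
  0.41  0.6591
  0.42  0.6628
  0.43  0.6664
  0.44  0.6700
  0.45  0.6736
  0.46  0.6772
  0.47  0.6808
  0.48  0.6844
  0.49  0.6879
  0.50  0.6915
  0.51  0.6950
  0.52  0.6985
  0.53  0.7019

σ√T = 0.22 × 0.7071 = 0.1556
d₁ = [ln(139/129) + (0.028 − 0.043 + 0.22²/2)·0.5] / 0.1556 = [0.0747 + 0.0046] / 0.1556 = 0.5095 which rounds to 0.51
d₂ = d₁ − σ√T = 0.5095 − 0.1556 = 0.3539 which rounds to 0.35
e^(−qT) = e^(−0.043·0.5) = 0.9787;  e^(−rT) = e^(−0.028·0.5) = 0.9861
N(d₁) = N(0.51) = 0.6950;  N(d₂) = N(0.35) = 0.6368
C = 139·0.9787·0.6950 − 129·0.9861·0.6368 = 94.5473 − 81.0054 = 13.5420

£13.54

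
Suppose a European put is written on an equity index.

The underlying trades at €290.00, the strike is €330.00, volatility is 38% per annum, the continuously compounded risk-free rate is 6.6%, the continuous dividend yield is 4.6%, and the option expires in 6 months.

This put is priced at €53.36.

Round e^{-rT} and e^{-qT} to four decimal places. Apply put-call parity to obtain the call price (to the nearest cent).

e^(−qT) = e^(−0.046·0.5) = 0.9773;  e^(−rT) = e^(−0.066·0.5) = 0.9675
Put-call parity: C − P = S·e^(−qT) − K·e^(−rT) = 290·0.9773 − 330·0.9675 = 283.4170 − 319.2750 = -35.8580
C = P + (C − P) = 53.36 + (-35.8580) = 17.5020

€17.50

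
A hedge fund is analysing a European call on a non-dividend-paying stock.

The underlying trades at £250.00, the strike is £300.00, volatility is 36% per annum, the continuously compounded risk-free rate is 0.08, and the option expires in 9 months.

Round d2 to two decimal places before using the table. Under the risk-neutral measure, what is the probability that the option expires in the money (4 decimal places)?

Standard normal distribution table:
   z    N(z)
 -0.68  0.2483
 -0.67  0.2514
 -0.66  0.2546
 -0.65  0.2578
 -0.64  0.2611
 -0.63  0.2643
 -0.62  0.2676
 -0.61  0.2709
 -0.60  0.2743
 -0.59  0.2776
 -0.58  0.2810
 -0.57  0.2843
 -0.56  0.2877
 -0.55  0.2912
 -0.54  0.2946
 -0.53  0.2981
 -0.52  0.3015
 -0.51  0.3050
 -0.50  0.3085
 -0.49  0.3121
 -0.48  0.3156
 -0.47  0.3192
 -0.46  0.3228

0.2912

σ√T = 0.36·√0.75 = 0.3118
d₁ = [ln(250/300) + (0.08 + 0.36²/2)·0.75] / 0.3118 = [-0.1823 + 0.1086] / 0.3118 = -0.2365 which rounds to -0.24
d₂ = d₁ − σ√T = -0.2365 − 0.3118 = -0.5482 which rounds to -0.55
Pr(exercise) under Q = N(d₂) = 0.2912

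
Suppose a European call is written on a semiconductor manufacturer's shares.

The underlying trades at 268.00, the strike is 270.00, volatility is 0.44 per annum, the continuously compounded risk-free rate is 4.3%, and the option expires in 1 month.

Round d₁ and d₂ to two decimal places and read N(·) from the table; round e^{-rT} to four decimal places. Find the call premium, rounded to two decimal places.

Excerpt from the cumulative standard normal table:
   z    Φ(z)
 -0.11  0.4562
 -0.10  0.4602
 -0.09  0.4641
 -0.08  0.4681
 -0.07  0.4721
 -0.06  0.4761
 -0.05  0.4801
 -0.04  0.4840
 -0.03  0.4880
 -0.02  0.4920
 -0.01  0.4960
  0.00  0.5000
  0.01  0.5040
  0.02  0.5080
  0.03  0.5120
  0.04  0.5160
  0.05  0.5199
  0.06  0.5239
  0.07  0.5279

T = 0.08333;  σ√T = 0.1270
ln(S/K) + (r + σ²/2)T = ln(268/270) + (0.043 + 0.44²/2)·0.08333 = -0.0074 + 0.0116 = 0.0042
d₁ = 0.0042 / 0.1270 = 0.0332 → 0.03
d₂ = d₁ − σ√T = 0.0332 − 0.1270 = -0.0938 → -0.09
e^(−rT) = e^(−0.043·0.08333) = 0.9964
N(d₁) = N(0.03) = 0.5120;  N(d₂) = N(-0.09) = 0.4641
C = 268·0.5120 − 270·0.9964·0.4641 = 137.2160 − 124.8559 = 12.3601

12.36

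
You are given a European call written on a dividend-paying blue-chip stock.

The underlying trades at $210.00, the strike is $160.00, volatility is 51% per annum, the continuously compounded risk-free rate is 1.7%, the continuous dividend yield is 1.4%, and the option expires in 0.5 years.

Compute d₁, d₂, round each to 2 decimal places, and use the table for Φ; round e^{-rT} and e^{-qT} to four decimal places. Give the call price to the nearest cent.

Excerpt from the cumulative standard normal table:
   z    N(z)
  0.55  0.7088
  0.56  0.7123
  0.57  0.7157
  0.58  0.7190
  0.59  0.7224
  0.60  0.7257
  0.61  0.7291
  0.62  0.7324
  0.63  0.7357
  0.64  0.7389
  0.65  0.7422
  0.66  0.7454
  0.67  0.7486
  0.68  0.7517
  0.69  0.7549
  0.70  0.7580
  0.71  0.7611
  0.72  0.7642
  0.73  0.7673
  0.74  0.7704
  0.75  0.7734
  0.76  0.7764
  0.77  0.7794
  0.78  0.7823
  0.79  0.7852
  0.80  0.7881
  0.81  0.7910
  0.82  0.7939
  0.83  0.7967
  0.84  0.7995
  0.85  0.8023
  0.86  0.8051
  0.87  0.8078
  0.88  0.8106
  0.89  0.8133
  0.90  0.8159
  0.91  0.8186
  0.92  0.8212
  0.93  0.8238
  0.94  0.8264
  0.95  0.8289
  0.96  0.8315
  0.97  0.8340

$58.27

σ√T = 0.51·√0.5 = 0.3606
ln(S/K) + (r − q + σ²/2)T = ln(210/160) + (0.017 − 0.014 + 0.51²/2)·0.5 = 0.2719 + 0.0665 = 0.3385
d₁ = 0.3385 / 0.3606 = 0.9385 which rounds to 0.94
d₂ = d₁ − σ√T = 0.9385 − 0.3606 = 0.5779 which rounds to 0.58
exp(−qT) = exp(−0.014·0.5) = 0.9930;  exp(−rT) = exp(−0.017·0.5) = 0.9915
N(d₁) = N(0.94) = 0.8264;  N(d₂) = N(0.58) = 0.7190
C = 210·0.9930·0.8264 − 160·0.9915·0.7190 = 172.3292 − 114.0622 = 58.2670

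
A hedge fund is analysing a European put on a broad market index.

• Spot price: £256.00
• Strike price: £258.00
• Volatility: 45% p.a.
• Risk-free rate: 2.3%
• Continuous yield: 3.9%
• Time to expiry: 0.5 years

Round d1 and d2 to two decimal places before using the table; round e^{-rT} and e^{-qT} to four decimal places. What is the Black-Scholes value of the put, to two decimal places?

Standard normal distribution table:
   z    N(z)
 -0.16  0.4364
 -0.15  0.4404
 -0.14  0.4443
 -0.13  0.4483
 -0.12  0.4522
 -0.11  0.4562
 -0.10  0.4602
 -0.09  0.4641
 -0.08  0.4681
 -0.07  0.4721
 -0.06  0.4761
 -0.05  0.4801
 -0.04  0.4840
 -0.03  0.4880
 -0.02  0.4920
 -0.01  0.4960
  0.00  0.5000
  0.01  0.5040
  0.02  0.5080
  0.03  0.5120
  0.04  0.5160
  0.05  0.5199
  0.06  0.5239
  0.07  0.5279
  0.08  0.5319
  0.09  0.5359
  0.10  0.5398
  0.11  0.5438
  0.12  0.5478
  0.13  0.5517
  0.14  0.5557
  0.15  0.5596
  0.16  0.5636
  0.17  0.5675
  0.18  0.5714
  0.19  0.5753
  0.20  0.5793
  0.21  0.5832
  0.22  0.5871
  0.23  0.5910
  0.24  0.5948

σ√T = 0.45 × 0.7071 = 0.3182
d₁ = [ln(256/258) + (0.023 − 0.039 + 0.45²/2)·0.5] / 0.3182 = [-0.0078 + 0.0426] / 0.3182 = 0.1095 which rounds to 0.11
d₂ = d₁ − σ√T = 0.1095 − 0.3182 = -0.2087 which rounds to -0.21
e^(−qT) = e^(−0.039·0.5) = 0.9807;  e^(−rT) = e^(−0.023·0.5) = 0.9886
P = 258·0.9886·N(0.21) − 256·0.9807·N(-0.11) = 258·0.9886·0.5832 − 256·0.9807·0.4562 = 148.7503 − 114.5332 = 34.2171

£34.22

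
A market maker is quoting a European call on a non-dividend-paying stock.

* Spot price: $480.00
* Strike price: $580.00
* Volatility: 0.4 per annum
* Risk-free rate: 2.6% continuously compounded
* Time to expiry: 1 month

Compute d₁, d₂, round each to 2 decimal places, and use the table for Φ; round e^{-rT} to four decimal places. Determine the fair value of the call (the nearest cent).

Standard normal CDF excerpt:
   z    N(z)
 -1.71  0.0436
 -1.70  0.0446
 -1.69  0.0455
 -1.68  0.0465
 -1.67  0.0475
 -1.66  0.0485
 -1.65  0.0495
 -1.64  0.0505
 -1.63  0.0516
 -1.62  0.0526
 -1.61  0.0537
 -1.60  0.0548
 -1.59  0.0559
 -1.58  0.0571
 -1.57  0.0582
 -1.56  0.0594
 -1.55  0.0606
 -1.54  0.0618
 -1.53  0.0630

σ√T = 0.4·√0.08333 = 0.1155
ln(S/K) + (r + σ²/2)T = ln(480/580) + (0.026 + 0.4²/2)·0.08333 = -0.1892 + 0.0088 = -0.1804
d₁ = -0.1804 / 0.1155 = -1.5624 which rounds to -1.56
d₂ = d₁ − σ√T = -1.5624 − 0.1155 = -1.6779 which rounds to -1.68
e^(−rT) = e^(−0.026·0.08333) = 0.9978
N(d₁) = N(-1.56) = 0.0594;  N(d₂) = N(-1.68) = 0.0465
C = 480·0.0594 − 580·0.9978·0.0465 = 28.5120 − 26.9107 = 1.6013

$1.60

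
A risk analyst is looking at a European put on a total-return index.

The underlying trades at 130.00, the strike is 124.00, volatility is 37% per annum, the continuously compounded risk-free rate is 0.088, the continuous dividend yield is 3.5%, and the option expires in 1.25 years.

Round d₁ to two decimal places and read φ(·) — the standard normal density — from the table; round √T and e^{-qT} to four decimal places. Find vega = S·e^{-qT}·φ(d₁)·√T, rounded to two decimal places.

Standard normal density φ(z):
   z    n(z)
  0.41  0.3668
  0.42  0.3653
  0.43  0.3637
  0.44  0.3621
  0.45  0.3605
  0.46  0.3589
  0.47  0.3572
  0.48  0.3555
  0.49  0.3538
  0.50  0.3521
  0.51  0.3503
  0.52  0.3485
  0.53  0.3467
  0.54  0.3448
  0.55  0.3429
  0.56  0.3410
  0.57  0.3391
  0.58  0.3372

σ√T = 0.37 × 1.1180 = 0.4137
ln(S/K) + (r − q + σ²/2)T = ln(130/124) + (0.088 − 0.035 + 0.37²/2)·1.25 = 0.0473 + 0.1518 = 0.1991
d₁ = 0.1991 / 0.4137 = 0.4812 which rounds to 0.48
√T = √1.25 = 1.1180
φ(d₁) = φ(0.48) = 0.3555
e^(−qT) = e^(−0.035·1.25) = 0.9572
vega = S·e^(−qT)·φ(d₁)·√T = 130·0.9572·0.3555·1.1180 = 49.4570
(Vega is the same for a European call and put with the same parameters.)

49.46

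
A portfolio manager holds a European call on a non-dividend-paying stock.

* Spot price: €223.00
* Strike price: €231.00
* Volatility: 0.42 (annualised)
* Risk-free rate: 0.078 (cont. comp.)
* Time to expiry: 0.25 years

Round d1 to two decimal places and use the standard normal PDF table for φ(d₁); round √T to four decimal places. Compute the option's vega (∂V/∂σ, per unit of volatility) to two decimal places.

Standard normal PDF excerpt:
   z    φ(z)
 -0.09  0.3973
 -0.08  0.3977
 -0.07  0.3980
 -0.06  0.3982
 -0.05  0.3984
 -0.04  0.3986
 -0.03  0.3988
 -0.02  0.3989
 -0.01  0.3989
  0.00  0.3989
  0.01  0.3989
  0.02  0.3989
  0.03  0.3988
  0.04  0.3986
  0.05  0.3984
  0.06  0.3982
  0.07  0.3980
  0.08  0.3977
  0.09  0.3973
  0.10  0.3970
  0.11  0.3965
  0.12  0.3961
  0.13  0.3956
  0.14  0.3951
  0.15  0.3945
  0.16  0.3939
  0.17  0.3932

44.47

σ√T = 0.42·√0.25 = 0.2100
d₁ = [ln(223/231) + (0.078 + ½·0.42²)·0.25] / (σ√T) = (-0.0352 + 0.0415) / 0.2100 = 0.0300 ≈ 0.03
√T = √0.25 = 0.5000
φ(d₁) = φ(0.03) = 0.3988
vega = S·φ(d₁)·√T = 223·0.3988·0.5000 = 44.4662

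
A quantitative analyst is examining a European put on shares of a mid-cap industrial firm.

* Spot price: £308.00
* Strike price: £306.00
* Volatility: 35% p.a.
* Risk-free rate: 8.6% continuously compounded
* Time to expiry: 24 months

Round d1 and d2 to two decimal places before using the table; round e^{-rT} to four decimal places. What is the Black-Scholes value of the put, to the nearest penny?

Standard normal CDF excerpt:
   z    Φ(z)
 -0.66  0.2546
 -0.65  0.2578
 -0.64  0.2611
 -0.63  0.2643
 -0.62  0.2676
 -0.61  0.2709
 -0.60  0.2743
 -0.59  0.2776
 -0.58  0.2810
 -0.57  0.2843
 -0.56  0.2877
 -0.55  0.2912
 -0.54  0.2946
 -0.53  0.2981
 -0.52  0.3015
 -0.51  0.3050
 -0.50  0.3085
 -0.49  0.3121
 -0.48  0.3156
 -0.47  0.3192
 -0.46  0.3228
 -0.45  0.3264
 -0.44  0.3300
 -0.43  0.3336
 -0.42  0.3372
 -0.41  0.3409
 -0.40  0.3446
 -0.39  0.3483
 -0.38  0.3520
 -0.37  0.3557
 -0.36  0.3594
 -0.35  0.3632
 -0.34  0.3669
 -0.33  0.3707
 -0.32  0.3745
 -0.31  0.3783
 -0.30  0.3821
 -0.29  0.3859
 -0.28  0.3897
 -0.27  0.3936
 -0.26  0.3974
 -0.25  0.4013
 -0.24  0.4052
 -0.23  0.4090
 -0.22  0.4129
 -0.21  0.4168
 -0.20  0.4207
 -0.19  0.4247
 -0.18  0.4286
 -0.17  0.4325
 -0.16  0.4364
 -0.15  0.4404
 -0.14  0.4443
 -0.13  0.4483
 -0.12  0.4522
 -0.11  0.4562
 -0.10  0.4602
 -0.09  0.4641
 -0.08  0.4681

T = 2;  σ√T = 0.4950
d₁ = [ln(308/306) + (0.086 + 0.35²/2)·2] / 0.4950 = [0.0065 + 0.2945] / 0.4950 = 0.6081 which rounds to 0.61
d₂ = d₁ − σ√T = 0.6081 − 0.4950 = 0.1132 which rounds to 0.11
exp(−rT) = exp(−0.086·2) = 0.8420
N(−d₂) = N(-0.11) = 0.4562;  N(−d₁) = N(-0.61) = 0.2709
P = 306·0.8420·0.4562 − 308·0.2709 = 117.5408 − 83.4372 = 34.1036

£34.10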